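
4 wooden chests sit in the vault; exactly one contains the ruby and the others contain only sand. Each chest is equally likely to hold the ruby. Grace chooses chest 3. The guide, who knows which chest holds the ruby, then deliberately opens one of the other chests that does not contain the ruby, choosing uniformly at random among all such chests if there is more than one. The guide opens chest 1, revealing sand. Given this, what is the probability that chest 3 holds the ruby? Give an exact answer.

1/4

Apply Bayes' rule, conditioning on where the ruby actually is.
If it is in chest 1 (prior 1/4): the guide opened chest 1, so this case is ruled out; weight (1/4)·0 = 0.
If it is in either of chests 2 and 4 (prior 1/4 each): the guide has 2 equally likely choices, so probability 1/2; weight (1/4)·(1/2) = 1/8 each.
If it is in chest 3 (prior 1/4): the guide has 3 equally likely choices, so probability 1/3; weight (1/4)·(1/3) = 1/12.
The weights sum to 1/3.
So P(the ruby in chest 3 | the guide opened chest 1) = (1/12) / (1/3) = 1/4.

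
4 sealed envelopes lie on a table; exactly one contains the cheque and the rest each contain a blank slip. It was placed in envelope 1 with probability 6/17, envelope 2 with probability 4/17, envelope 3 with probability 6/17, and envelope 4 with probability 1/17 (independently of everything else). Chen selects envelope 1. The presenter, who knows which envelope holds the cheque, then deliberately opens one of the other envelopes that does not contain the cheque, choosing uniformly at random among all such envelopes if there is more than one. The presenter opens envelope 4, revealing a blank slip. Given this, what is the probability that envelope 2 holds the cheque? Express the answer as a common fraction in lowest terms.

Condition on the true location of the cheque.
If it is in envelope 1 (prior 6/17): the presenter has 3 equally likely choices, so probability 1/3; weight (6/17)·(1/3) = 2/17.
If it is in envelope 2 (prior 4/17): the presenter has 2 equally likely choices, so probability 1/2; weight (4/17)·(1/2) = 2/17.
If it is in envelope 3 (prior 6/17): the presenter has 2 equally likely choices, so probability 1/2; weight (6/17)·(1/2) = 3/17.
If it is in envelope 4 (prior 1/17): the presenter opened envelope 4, so this case is ruled out; weight (1/17)·0 = 0.
The weights sum to 7/17.
So P(the cheque in envelope 2 | the presenter opened envelope 4) = (2/17) / (7/17) = 2/7.

2/7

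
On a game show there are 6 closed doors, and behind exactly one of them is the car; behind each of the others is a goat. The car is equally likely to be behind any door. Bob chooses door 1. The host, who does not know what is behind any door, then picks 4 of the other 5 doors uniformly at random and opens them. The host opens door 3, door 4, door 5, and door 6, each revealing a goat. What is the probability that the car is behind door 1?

Because the host chose which doors to open without knowing where the car is, the choice is independent of the prize location. Learning that none of the 4 opened doors holds the car simply rules out those 4 locations and leaves the remaining 2 doors still equally likely by symmetry.
So P(the car behind door 1) = 1/2.

1/2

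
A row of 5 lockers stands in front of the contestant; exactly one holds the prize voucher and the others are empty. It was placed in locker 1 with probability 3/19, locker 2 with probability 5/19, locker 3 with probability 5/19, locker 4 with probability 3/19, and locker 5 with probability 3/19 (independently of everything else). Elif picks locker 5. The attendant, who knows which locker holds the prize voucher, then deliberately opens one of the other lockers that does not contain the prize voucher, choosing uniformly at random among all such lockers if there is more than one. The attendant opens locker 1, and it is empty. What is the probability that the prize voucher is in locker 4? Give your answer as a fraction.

Condition on the true location of the prize voucher.
If it is in locker 1 (prior 3/19): the attendant opened locker 1, so this case is ruled out; weight (3/19)·0 = 0.
If it is in either of lockers 2 and 3 (prior 5/19 each): the attendant has 3 equally likely choices, so probability 1/3; weight (5/19)·(1/3) = 5/57 each.
If it is in locker 4 (prior 3/19): the attendant has 3 equally likely choices, so probability 1/3; weight (3/19)·(1/3) = 1/19.
If it is in locker 5 (prior 3/19): the attendant has 4 equally likely choices, so probability 1/4; weight (3/19)·(1/4) = 3/76.
The weights sum to 61/228.
So P(the prize voucher in locker 4 | the attendant opened locker 1) = (1/19) / (61/228) = 12/61.

12/61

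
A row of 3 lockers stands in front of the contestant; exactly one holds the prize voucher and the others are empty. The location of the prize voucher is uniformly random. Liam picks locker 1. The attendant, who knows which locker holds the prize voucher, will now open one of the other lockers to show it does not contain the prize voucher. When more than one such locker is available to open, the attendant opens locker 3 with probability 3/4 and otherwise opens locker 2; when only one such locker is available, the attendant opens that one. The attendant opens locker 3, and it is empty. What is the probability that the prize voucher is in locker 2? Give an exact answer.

Consider each possible location of the prize voucher in turn.
If it is in locker 1 (prior 1/3): locker 3 is available, opened with probability 3/4; weight (1/3)·(3/4) = 1/4.
If it is in locker 2 (prior 1/3): only locker 3 is available, probability 1; weight (1/3)·1 = 1/3.
If it is in locker 3 (prior 1/3): the attendant opened locker 3, so this case is ruled out; weight (1/3)·0 = 0.
The weights sum to 7/12.
So P(the prize voucher in locker 2 | the attendant opened locker 3) = (1/3) / (7/12) = 4/7.

4/7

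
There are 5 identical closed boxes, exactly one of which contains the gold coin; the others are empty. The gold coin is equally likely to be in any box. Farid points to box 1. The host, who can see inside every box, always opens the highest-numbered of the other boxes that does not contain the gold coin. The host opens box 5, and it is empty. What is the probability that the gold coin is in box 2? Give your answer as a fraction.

Apply Bayes' rule, conditioning on where the gold coin actually is.
If it is in any of boxes 1, 2, 3, and 4 (prior 1/5 each): box 5 is the highest-numbered option available, probability 1; weight (1/5)·1 = 1/5 each.
If it is in box 5 (prior 1/5): the host opened box 5, so this case is ruled out; weight (1/5)·0 = 0.
The weights sum to 4/5.
So P(the gold coin in box 2 | the host opened box 5) = (1/5) / (4/5) = 1/4.

1/4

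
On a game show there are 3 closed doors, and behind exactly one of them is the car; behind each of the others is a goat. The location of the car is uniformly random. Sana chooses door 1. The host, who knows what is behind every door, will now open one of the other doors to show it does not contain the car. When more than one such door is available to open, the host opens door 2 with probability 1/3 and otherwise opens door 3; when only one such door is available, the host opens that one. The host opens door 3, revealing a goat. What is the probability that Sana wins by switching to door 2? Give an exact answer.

Apply Bayes' rule, conditioning on where the car actually is.
If it is behind door 1 (prior 1/3): door 2 is available but not opened, probability 2/3; weight (1/3)·(2/3) = 2/9.
If it is behind door 2 (prior 1/3): only door 3 is available, probability 1; weight (1/3)·1 = 1/3.
If it is behind door 3 (prior 1/3): the host opened door 3, so this case is ruled out; weight (1/3)·0 = 0.
The weights sum to 5/9.
So P(the car behind door 2 | the host opened door 3) = (1/3) / (5/9) = 3/5.

3/5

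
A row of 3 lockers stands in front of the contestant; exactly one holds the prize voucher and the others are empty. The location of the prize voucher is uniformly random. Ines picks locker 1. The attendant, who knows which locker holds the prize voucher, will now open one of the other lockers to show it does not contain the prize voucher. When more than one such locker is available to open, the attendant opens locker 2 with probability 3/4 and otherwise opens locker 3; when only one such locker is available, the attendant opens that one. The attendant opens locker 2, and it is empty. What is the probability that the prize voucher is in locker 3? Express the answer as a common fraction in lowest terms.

Apply Bayes' rule, conditioning on where the prize voucher actually is.
If it is in locker 1 (prior 1/3): locker 2 is available, opened with probability 3/4; weight (1/3)·(3/4) = 1/4.
If it is in locker 2 (prior 1/3): the attendant opened locker 2, so this case is ruled out; weight (1/3)·0 = 0.
If it is in locker 3 (prior 1/3): only locker 2 is available, probability 1; weight (1/3)·1 = 1/3.
The weights sum to 7/12.
So P(the prize voucher in locker 3 | the attendant opened locker 2) = (1/3) / (7/12) = 4/7.

4/7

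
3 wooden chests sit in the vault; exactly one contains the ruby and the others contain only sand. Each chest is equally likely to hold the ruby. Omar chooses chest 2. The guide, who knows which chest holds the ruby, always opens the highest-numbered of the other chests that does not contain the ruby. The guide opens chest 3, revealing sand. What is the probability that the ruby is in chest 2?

1/2

Condition on the true location of the ruby.
If it is in either of chests 1 and 2 (prior 1/3 each): chest 3 is the highest-numbered option available, probability 1; weight (1/3)·1 = 1/3 each.
If it is in chest 3 (prior 1/3): the guide opened chest 3, so this case is ruled out; weight (1/3)·0 = 0.
The weights sum to 2/3.
So P(the ruby in chest 2 | the guide opened chest 3) = (1/3) / (2/3) = 1/2.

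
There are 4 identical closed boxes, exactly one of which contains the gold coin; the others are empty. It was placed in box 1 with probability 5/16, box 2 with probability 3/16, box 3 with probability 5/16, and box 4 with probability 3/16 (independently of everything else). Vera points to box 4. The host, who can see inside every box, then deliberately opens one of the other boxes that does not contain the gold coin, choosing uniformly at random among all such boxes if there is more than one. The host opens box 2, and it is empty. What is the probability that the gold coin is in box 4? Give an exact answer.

Apply Bayes' rule, conditioning on where the gold coin actually is.
If it is in either of boxes 1 and 3 (prior 5/16 each): the host has 2 equally likely choices, so probability 1/2; weight (5/16)·(1/2) = 5/32 each.
If it is in box 2 (prior 3/16): the host opened box 2, so this case is ruled out; weight (3/16)·0 = 0.
If it is in box 4 (prior 3/16): the host has 3 equally likely choices, so probability 1/3; weight (3/16)·(1/3) = 1/16.
The weights sum to 3/8.
So P(the gold coin in box 4 | the host opened box 2) = (1/16) / (3/8) = 1/6.

1/6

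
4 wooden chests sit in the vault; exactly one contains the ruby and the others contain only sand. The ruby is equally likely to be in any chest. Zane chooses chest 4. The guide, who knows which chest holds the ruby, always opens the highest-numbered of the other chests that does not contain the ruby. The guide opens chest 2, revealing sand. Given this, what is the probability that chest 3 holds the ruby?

Consider each possible location of the ruby in turn.
If it is in either of chests 1 and 4 (prior 1/4 each): the guide would have opened chest 3 instead, probability 0; weight (1/4)·0 = 0 each.
If it is in chest 2 (prior 1/4): the guide opened chest 2, so this case is ruled out; weight (1/4)·0 = 0.
If it is in chest 3 (prior 1/4): chest 2 is the highest-numbered option available, probability 1; weight (1/4)·1 = 1/4.
The weights sum to 1/4.
So P(the ruby in chest 3 | the guide opened chest 2) = (1/4) / (1/4) = 1.

1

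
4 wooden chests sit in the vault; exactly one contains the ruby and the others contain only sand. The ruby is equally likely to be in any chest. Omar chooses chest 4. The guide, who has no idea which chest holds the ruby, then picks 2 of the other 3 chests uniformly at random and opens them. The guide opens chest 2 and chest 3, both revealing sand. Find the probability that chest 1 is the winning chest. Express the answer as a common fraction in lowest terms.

1/2

Apply Bayes' rule, conditioning on where the ruby actually is.
If it is in either of chests 1 and 4 (prior 1/4 each): the guide picks exactly this set with probability 1/3 regardless, and none is the prize; weight (1/4)·(1/3) = 1/12 each.
If it is in either of chests 2 and 3 (prior 1/4 each): that chest was opened and seen not to hold the prize — ruled out; weight (1/4)·0 = 0 each.
The weights sum to 1/6.
So P(the ruby in chest 1 | the guide opened chest 2 and chest 3) = (1/12) / (1/6) = 1/2.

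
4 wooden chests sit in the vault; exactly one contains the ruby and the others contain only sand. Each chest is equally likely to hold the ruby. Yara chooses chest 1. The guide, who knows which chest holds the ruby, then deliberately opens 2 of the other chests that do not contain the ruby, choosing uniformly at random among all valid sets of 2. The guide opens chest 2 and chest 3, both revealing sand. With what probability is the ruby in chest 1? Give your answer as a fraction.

Consider each possible location of the ruby in turn.
If it is in chest 1 (prior 1/4): the guide has 3 equally likely choices, so probability 1/3; weight (1/4)·(1/3) = 1/12.
If it is in either of chests 2 and 3 (prior 1/4 each): that chest was opened and seen not to hold the prize — ruled out; weight (1/4)·0 = 0 each.
If it is in chest 4 (prior 1/4): the guide has no choice, probability 1; weight (1/4)·1 = 1/4.
The weights sum to 1/3.
So P(the ruby in chest 1 | the guide opened chest 2 and chest 3) = (1/12) / (1/3) = 1/4.

1/4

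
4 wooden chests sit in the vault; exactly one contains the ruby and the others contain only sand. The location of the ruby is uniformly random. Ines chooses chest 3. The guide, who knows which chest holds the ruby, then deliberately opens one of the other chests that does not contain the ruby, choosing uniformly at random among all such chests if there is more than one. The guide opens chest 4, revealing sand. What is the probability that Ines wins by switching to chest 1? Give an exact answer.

3/8

Condition on the true location of the ruby.
If it is in either of chests 1 and 2 (prior 1/4 each): the guide has 2 equally likely choices, so probability 1/2; weight (1/4)·(1/2) = 1/8 each.
If it is in chest 3 (prior 1/4): the guide has 3 equally likely choices, so probability 1/3; weight (1/4)·(1/3) = 1/12.
If it is in chest 4 (prior 1/4): the guide opened chest 4, so this case is ruled out; weight (1/4)·0 = 0.
The weights sum to 1/3.
So P(the ruby in chest 1 | the guide opened chest 4) = (1/8) / (1/3) = 3/8.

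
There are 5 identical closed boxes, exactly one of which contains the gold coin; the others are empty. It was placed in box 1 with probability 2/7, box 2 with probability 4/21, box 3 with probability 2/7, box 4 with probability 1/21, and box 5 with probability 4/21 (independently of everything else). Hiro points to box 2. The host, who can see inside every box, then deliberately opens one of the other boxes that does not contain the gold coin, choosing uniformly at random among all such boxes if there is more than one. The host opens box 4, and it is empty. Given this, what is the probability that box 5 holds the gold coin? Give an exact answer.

Apply Bayes' rule, conditioning on where the gold coin actually is.
If it is in either of boxes 1 and 3 (prior 2/7 each): the host has 3 equally likely choices, so probability 1/3; weight (2/7)·(1/3) = 2/21 each.
If it is in box 2 (prior 4/21): the host has 4 equally likely choices, so probability 1/4; weight (4/21)·(1/4) = 1/21.
If it is in box 4 (prior 1/21): the host opened box 4, so this case is ruled out; weight (1/21)·0 = 0.
If it is in box 5 (prior 4/21): the host has 3 equally likely choices, so probability 1/3; weight (4/21)·(1/3) = 4/63.
The weights sum to 19/63.
So P(the gold coin in box 5 | the host opened box 4) = (4/63) / (19/63) = 4/19.

4/19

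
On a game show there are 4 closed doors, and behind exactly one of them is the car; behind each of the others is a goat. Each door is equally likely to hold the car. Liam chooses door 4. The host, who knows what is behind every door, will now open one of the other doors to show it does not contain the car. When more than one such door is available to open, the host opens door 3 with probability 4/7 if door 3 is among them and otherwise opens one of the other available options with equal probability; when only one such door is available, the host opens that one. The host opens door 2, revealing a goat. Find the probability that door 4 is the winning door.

3/16

Apply Bayes' rule, conditioning on where the car actually is.
If it is behind door 1 (prior 1/4): door 3 is available but not opened, probability 3/7; weight (1/4)·(3/7) = 3/28.
If it is behind door 2 (prior 1/4): the host opened door 2, so this case is ruled out; weight (1/4)·0 = 0.
If it is behind door 3 (prior 1/4): door 3 holds the prize so is unavailable; the host chooses uniformly among the 2 others, probability 1/2; weight (1/4)·(1/2) = 1/8.
If it is behind door 4 (prior 1/4): door 3 is available but not opened; door 2 gets probability (1 − 4/7)/2 = 3/14; weight (1/4)·(3/14) = 3/56.
The weights sum to 2/7.
So P(the car behind door 4 | the host opened door 2) = (3/56) / (2/7) = 3/16.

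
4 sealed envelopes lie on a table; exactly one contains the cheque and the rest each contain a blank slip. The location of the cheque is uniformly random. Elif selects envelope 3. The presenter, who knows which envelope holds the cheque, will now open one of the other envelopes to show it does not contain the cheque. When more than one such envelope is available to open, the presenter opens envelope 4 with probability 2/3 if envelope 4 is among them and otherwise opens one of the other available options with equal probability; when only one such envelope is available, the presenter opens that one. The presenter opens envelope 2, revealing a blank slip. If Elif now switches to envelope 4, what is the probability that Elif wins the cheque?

1/2

Apply Bayes' rule, conditioning on where the cheque actually is.
If it is in envelope 1 (prior 1/4): envelope 4 is available but not opened, probability 1/3; weight (1/4)·(1/3) = 1/12.
If it is in envelope 2 (prior 1/4): the presenter opened envelope 2, so this case is ruled out; weight (1/4)·0 = 0.
If it is in envelope 3 (prior 1/4): envelope 4 is available but not opened; envelope 2 gets probability (1 − 2/3)/2 = 1/6; weight (1/4)·(1/6) = 1/24.
If it is in envelope 4 (prior 1/4): envelope 4 holds the prize so is unavailable; the presenter chooses uniformly among the 2 others, probability 1/2; weight (1/4)·(1/2) = 1/8.
The weights sum to 1/4.
So P(the cheque in envelope 4 | the presenter opened envelope 2) = (1/8) / (1/4) = 1/2.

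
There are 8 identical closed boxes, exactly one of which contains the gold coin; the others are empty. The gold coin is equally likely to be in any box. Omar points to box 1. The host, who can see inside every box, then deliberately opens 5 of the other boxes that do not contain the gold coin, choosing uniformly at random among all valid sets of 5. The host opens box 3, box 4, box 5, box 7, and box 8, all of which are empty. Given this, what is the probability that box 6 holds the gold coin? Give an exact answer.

7/16

Apply Bayes' rule, conditioning on where the gold coin actually is.
If it is in box 1 (prior 1/8): the host has 21 equally likely choices, so probability 1/21; weight (1/8)·(1/21) = 1/168.
If it is in either of boxes 2 and 6 (prior 1/8 each): the host has 6 equally likely choices, so probability 1/6; weight (1/8)·(1/6) = 1/48 each.
If it is in any of boxes 3, 4, 5, 7, and 8 (prior 1/8 each): that box was opened and seen not to hold the prize — ruled out; weight (1/8)·0 = 0 each.
The weights sum to 1/21.
So P(the gold coin in box 6 | the host opened box 3, box 4, box 5, box 7, and box 8) = (1/48) / (1/21) = 7/16.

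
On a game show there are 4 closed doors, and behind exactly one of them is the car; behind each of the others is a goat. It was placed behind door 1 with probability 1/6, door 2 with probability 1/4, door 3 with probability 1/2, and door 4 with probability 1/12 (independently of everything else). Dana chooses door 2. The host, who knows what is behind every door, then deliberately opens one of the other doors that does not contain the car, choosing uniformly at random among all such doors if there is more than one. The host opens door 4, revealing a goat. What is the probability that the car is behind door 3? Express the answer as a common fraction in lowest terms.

Consider each possible location of the car in turn.
If it is behind door 1 (prior 1/6): the host has 2 equally likely choices, so probability 1/2; weight (1/6)·(1/2) = 1/12.
If it is behind door 2 (prior 1/4): the host has 3 equally likely choices, so probability 1/3; weight (1/4)·(1/3) = 1/12.
If it is behind door 3 (prior 1/2): the host has 2 equally likely choices, so probability 1/2; weight (1/2)·(1/2) = 1/4.
If it is behind door 4 (prior 1/12): the host opened door 4, so this case is ruled out; weight (1/12)·0 = 0.
The weights sum to 5/12.
So P(the car behind door 3 | the host opened door 4) = (1/4) / (5/12) = 3/5.

3/5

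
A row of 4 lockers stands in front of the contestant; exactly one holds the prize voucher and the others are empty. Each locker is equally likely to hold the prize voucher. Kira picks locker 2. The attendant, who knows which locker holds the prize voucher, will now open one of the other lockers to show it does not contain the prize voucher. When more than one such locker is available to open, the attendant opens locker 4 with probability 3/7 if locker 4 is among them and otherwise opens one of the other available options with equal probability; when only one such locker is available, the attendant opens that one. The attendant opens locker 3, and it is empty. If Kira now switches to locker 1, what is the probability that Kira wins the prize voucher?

Condition on the true location of the prize voucher.
If it is in locker 1 (prior 1/4): locker 4 is available but not opened, probability 4/7; weight (1/4)·(4/7) = 1/7.
If it is in locker 2 (prior 1/4): locker 4 is available but not opened; locker 3 gets probability (1 − 3/7)/2 = 2/7; weight (1/4)·(2/7) = 1/14.
If it is in locker 3 (prior 1/4): the attendant opened locker 3, so this case is ruled out; weight (1/4)·0 = 0.
If it is in locker 4 (prior 1/4): locker 4 holds the prize so is unavailable; the attendant chooses uniformly among the 2 others, probability 1/2; weight (1/4)·(1/2) = 1/8.
The weights sum to 19/56.
So P(the prize voucher in locker 1 | the attendant opened locker 3) = (1/7) / (19/56) = 8/19.

8/19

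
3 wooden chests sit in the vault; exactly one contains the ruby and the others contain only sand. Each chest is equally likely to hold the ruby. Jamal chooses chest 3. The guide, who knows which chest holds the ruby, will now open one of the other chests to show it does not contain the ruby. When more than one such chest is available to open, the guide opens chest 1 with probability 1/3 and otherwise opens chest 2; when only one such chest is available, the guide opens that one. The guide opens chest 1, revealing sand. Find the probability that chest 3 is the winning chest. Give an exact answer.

Condition on the true location of the ruby.
If it is in chest 1 (prior 1/3): the guide opened chest 1, so this case is ruled out; weight (1/3)·0 = 0.
If it is in chest 2 (prior 1/3): only chest 1 is available, probability 1; weight (1/3)·1 = 1/3.
If it is in chest 3 (prior 1/3): chest 1 is available, opened with probability 1/3; weight (1/3)·(1/3) = 1/9.
The weights sum to 4/9.
So P(the ruby in chest 3 | the guide opened chest 1) = (1/9) / (4/9) = 1/4.

1/4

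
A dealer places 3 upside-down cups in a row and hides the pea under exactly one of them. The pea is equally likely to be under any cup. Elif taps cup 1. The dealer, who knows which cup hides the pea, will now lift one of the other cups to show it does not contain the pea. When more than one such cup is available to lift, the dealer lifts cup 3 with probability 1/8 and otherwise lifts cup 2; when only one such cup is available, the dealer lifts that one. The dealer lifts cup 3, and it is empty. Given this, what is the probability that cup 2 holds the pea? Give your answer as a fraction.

8/9

Apply Bayes' rule, conditioning on where the pea actually is.
If it is under cup 1 (prior 1/3): cup 3 is available, opened with probability 1/8; weight (1/3)·(1/8) = 1/24.
If it is under cup 2 (prior 1/3): only cup 3 is available, probability 1; weight (1/3)·1 = 1/3.
If it is under cup 3 (prior 1/3): the dealer opened cup 3, so this case is ruled out; weight (1/3)·0 = 0.
The weights sum to 3/8.
So P(the pea under cup 2 | the dealer opened cup 3) = (1/3) / (3/8) = 8/9.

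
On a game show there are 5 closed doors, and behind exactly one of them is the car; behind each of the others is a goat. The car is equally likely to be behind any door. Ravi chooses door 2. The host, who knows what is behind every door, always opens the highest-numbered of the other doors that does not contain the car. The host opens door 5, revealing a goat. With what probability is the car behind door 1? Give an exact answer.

1/4

Consider each possible location of the car in turn.
If it is behind any of doors 1, 2, 3, and 4 (prior 1/5 each): door 5 is the highest-numbered option available, probability 1; weight (1/5)·1 = 1/5 each.
If it is behind door 5 (prior 1/5): the host opened door 5, so this case is ruled out; weight (1/5)·0 = 0.
The weights sum to 4/5.
So P(the car behind door 1 | the host opened door 5) = (1/5) / (4/5) = 1/4.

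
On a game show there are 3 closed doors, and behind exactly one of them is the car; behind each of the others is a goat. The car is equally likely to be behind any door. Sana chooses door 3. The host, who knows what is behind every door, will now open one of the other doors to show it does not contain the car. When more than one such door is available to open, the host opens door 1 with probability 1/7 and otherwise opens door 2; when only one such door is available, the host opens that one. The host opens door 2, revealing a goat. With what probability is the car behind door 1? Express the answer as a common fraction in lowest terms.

7/13

Apply Bayes' rule, conditioning on where the car actually is.
If it is behind door 1 (prior 1/3): only door 2 is available, probability 1; weight (1/3)·1 = 1/3.
If it is behind door 2 (prior 1/3): the host opened door 2, so this case is ruled out; weight (1/3)·0 = 0.
If it is behind door 3 (prior 1/3): door 1 is available but not opened, probability 6/7; weight (1/3)·(6/7) = 2/7.
The weights sum to 13/21.
So P(the car behind door 1 | the host opened door 2) = (1/3) / (13/21) = 7/13.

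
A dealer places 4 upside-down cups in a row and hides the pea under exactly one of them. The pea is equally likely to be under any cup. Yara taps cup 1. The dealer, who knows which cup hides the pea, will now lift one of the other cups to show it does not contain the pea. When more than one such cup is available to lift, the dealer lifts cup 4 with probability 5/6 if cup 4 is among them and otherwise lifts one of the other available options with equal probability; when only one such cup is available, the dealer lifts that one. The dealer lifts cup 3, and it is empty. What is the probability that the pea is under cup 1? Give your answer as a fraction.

Apply Bayes' rule, conditioning on where the pea actually is.
If it is under cup 1 (prior 1/4): cup 4 is available but not opened; cup 3 gets probability (1 − 5/6)/2 = 1/12; weight (1/4)·(1/12) = 1/48.
If it is under cup 2 (prior 1/4): cup 4 is available but not opened, probability 1/6; weight (1/4)·(1/6) = 1/24.
If it is under cup 3 (prior 1/4): the dealer opened cup 3, so this case is ruled out; weight (1/4)·0 = 0.
If it is under cup 4 (prior 1/4): cup 4 holds the prize so is unavailable; the dealer chooses uniformly among the 2 others, probability 1/2; weight (1/4)·(1/2) = 1/8.
The weights sum to 3/16.
So P(the pea under cup 1 | the dealer opened cup 3) = (1/48) / (3/16) = 1/9.

1/9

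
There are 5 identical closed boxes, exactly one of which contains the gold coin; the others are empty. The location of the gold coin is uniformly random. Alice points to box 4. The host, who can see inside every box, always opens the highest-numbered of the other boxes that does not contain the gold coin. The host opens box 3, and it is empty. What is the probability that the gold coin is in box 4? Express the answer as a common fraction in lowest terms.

0

Consider each possible location of the gold coin in turn.
If it is in any of boxes 1, 2, and 4 (prior 1/5 each): the host would have opened box 5 instead, probability 0; weight (1/5)·0 = 0 each.
If it is in box 3 (prior 1/5): the host opened box 3, so this case is ruled out; weight (1/5)·0 = 0.
If it is in box 5 (prior 1/5): box 3 is the highest-numbered option available, probability 1; weight (1/5)·1 = 1/5.
The weights sum to 1/5.
So P(the gold coin in box 4 | the host opened box 3) = 0 / (1/5) = 0.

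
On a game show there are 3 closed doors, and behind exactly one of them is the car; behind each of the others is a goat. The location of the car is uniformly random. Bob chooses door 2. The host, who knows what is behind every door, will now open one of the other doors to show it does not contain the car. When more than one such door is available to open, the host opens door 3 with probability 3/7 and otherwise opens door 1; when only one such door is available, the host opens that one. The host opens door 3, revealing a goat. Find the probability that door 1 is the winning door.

Consider each possible location of the car in turn.
If it is behind door 1 (prior 1/3): only door 3 is available, probability 1; weight (1/3)·1 = 1/3.
If it is behind door 2 (prior 1/3): door 3 is available, opened with probability 3/7; weight (1/3)·(3/7) = 1/7.
If it is behind door 3 (prior 1/3): the host opened door 3, so this case is ruled out; weight (1/3)·0 = 0.
The weights sum to 10/21.
So P(the car behind door 1 | the host opened door 3) = (1/3) / (10/21) = 7/10.

7/10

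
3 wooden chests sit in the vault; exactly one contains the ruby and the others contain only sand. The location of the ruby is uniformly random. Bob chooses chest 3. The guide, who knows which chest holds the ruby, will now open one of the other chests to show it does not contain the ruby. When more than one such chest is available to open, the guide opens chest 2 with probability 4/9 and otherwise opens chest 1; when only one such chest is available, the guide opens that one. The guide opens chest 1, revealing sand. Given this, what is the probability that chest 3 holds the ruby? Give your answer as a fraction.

Consider each possible location of the ruby in turn.
If it is in chest 1 (prior 1/3): the guide opened chest 1, so this case is ruled out; weight (1/3)·0 = 0.
If it is in chest 2 (prior 1/3): only chest 1 is available, probability 1; weight (1/3)·1 = 1/3.
If it is in chest 3 (prior 1/3): chest 2 is available but not opened, probability 5/9; weight (1/3)·(5/9) = 5/27.
The weights sum to 14/27.
So P(the ruby in chest 3 | the guide opened chest 1) = (5/27) / (14/27) = 5/14.

5/14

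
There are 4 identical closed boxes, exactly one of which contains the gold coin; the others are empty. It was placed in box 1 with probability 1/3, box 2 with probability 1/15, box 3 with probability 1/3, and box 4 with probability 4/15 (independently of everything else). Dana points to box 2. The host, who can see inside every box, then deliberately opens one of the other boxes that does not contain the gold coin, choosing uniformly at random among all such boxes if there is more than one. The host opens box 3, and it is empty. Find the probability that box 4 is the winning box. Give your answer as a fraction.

12/29

Consider each possible location of the gold coin in turn.
If it is in box 1 (prior 1/3): the host has 2 equally likely choices, so probability 1/2; weight (1/3)·(1/2) = 1/6.
If it is in box 2 (prior 1/15): the host has 3 equally likely choices, so probability 1/3; weight (1/15)·(1/3) = 1/45.
If it is in box 3 (prior 1/3): the host opened box 3, so this case is ruled out; weight (1/3)·0 = 0.
If it is in box 4 (prior 4/15): the host has 2 equally likely choices, so probability 1/2; weight (4/15)·(1/2) = 2/15.
The weights sum to 29/90.
So P(the gold coin in box 4 | the host opened box 3) = (2/15) / (29/90) = 12/29.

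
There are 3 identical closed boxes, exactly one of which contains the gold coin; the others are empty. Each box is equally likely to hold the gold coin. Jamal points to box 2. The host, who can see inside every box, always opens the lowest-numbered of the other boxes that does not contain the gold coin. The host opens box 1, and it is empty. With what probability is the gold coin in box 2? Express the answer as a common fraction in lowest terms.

Apply Bayes' rule, conditioning on where the gold coin actually is.
If it is in box 1 (prior 1/3): the host opened box 1, so this case is ruled out; weight (1/3)·0 = 0.
If it is in either of boxes 2 and 3 (prior 1/3 each): box 1 is the lowest-numbered option available, probability 1; weight (1/3)·1 = 1/3 each.
The weights sum to 2/3.
So P(the gold coin in box 2 | the host opened box 1) = (1/3) / (2/3) = 1/2.

1/2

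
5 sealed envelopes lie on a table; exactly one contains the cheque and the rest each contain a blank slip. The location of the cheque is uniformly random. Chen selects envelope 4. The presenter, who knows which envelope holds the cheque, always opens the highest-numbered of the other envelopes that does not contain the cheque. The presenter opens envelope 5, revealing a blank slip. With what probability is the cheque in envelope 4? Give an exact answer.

Condition on the true location of the cheque.
If it is in any of envelopes 1, 2, 3, and 4 (prior 1/5 each): envelope 5 is the highest-numbered option available, probability 1; weight (1/5)·1 = 1/5 each.
If it is in envelope 5 (prior 1/5): the presenter opened envelope 5, so this case is ruled out; weight (1/5)·0 = 0.
The weights sum to 4/5.
So P(the cheque in envelope 4 | the presenter opened envelope 5) = (1/5) / (4/5) = 1/4.

1/4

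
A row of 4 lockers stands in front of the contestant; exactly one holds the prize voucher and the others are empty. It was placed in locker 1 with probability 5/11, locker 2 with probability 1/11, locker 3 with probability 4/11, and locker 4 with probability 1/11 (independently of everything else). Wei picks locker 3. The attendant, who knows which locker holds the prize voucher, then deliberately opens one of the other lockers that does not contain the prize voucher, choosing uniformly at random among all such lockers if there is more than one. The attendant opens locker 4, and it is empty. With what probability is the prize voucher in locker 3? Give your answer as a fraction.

Consider each possible location of the prize voucher in turn.
If it is in locker 1 (prior 5/11): the attendant has 2 equally likely choices, so probability 1/2; weight (5/11)·(1/2) = 5/22.
If it is in locker 2 (prior 1/11): the attendant has 2 equally likely choices, so probability 1/2; weight (1/11)·(1/2) = 1/22.
If it is in locker 3 (prior 4/11): the attendant has 3 equally likely choices, so probability 1/3; weight (4/11)·(1/3) = 4/33.
If it is in locker 4 (prior 1/11): the attendant opened locker 4, so this case is ruled out; weight (1/11)·0 = 0.
The weights sum to 13/33.
So P(the prize voucher in locker 3 | the attendant opened locker 4) = (4/33) / (13/33) = 4/13.

4/13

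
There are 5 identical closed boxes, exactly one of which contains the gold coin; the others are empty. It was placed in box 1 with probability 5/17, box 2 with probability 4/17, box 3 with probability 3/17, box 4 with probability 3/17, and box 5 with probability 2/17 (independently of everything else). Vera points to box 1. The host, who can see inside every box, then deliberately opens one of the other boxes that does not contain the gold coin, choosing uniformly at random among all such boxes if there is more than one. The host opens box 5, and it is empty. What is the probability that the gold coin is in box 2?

Consider each possible location of the gold coin in turn.
If it is in box 1 (prior 5/17): the host has 4 equally likely choices, so probability 1/4; weight (5/17)·(1/4) = 5/68.
If it is in box 2 (prior 4/17): the host has 3 equally likely choices, so probability 1/3; weight (4/17)·(1/3) = 4/51.
If it is in either of boxes 3 and 4 (prior 3/17 each): the host has 3 equally likely choices, so probability 1/3; weight (3/17)·(1/3) = 1/17 each.
If it is in box 5 (prior 2/17): the host opened box 5, so this case is ruled out; weight (2/17)·0 = 0.
The weights sum to 55/204.
So P(the gold coin in box 2 | the host opened box 5) = (4/51) / (55/204) = 16/55.

16/55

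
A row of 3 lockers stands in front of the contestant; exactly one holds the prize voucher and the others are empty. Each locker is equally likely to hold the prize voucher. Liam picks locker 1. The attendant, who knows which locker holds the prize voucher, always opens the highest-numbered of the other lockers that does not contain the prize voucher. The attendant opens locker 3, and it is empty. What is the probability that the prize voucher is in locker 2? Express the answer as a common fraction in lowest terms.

1/2

Consider each possible location of the prize voucher in turn.
If it is in either of lockers 1 and 2 (prior 1/3 each): locker 3 is the highest-numbered option available, probability 1; weight (1/3)·1 = 1/3 each.
If it is in locker 3 (prior 1/3): the attendant opened locker 3, so this case is ruled out; weight (1/3)·0 = 0.
The weights sum to 2/3.
So P(the prize voucher in locker 2 | the attendant opened locker 3) = (1/3) / (2/3) = 1/2.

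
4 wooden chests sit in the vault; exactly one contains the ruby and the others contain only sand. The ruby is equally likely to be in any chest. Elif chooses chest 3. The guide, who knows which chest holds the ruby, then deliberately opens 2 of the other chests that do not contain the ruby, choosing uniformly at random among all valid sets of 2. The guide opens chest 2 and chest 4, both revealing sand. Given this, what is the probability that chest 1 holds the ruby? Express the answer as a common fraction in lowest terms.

Consider each possible location of the ruby in turn.
If it is in chest 1 (prior 1/4): the guide has no choice, probability 1; weight (1/4)·1 = 1/4.
If it is in either of chests 2 and 4 (prior 1/4 each): that chest was opened and seen not to hold the prize — ruled out; weight (1/4)·0 = 0 each.
If it is in chest 3 (prior 1/4): the guide has 3 equally likely choices, so probability 1/3; weight (1/4)·(1/3) = 1/12.
The weights sum to 1/3.
So P(the ruby in chest 1 | the guide opened chest 2 and chest 4) = (1/4) / (1/3) = 3/4.

3/4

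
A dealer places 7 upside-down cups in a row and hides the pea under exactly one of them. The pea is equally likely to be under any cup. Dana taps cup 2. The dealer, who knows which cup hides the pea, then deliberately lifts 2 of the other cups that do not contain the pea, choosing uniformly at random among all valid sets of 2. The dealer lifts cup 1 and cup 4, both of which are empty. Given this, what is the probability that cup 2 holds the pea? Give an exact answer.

1/7

Apply Bayes' rule, conditioning on where the pea actually is.
If it is under either of cups 1 and 4 (prior 1/7 each): that cup was opened and seen not to hold the prize — ruled out; weight (1/7)·0 = 0 each.
If it is under cup 2 (prior 1/7): the dealer has 15 equally likely choices, so probability 1/15; weight (1/7)·(1/15) = 1/105.
If it is under any of cups 3, 5, 6, and 7 (prior 1/7 each): the dealer has 10 equally likely choices, so probability 1/10; weight (1/7)·(1/10) = 1/70 each.
The weights sum to 1/15.
So P(the pea under cup 2 | the dealer opened cup 1 and cup 4) = (1/105) / (1/15) = 1/7.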